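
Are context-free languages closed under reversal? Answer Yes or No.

Reversing the right-hand side of every production of a context-free grammar for L gives a context-free grammar for Lᴿ (induction on derivation length).
So the context-free languages are closed under reversal.

Yes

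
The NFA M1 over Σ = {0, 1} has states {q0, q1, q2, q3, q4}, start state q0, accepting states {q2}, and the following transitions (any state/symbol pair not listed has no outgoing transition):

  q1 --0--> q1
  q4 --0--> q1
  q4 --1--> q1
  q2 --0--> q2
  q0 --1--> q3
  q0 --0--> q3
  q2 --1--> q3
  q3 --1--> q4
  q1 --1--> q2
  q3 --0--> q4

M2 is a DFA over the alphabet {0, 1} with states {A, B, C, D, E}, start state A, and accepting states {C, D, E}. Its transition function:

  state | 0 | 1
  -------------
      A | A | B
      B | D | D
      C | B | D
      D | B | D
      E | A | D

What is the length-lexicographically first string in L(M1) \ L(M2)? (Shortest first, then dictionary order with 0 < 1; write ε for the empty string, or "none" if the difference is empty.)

0001

The string 0001 is accepted by M1 but not by M2.
No shorter string lies in the difference, and 0001 is the lexicographically first length-4 string in L(M1) \ L(M2).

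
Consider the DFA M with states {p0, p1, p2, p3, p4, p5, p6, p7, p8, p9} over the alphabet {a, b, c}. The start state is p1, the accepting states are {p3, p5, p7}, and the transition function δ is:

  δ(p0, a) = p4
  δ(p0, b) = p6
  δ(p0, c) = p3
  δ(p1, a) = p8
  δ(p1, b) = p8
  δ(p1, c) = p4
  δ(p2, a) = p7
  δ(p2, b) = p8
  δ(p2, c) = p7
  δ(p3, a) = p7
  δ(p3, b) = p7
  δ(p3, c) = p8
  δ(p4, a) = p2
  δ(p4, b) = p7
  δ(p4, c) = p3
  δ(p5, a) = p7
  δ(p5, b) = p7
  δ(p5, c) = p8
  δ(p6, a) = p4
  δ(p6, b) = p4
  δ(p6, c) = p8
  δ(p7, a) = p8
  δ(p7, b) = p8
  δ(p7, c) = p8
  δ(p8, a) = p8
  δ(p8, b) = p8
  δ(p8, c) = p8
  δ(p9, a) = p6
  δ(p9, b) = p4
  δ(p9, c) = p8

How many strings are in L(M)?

The useful subgraph on states {p1, p2, p3, p4, p7} is acyclic, so L(M) is finite; the longest accepting path visits 4 useful states, giving maximum string length 3.
Counting accepting paths from p1 by length: 2 of length 2, 4 of length 3. Total 6.

6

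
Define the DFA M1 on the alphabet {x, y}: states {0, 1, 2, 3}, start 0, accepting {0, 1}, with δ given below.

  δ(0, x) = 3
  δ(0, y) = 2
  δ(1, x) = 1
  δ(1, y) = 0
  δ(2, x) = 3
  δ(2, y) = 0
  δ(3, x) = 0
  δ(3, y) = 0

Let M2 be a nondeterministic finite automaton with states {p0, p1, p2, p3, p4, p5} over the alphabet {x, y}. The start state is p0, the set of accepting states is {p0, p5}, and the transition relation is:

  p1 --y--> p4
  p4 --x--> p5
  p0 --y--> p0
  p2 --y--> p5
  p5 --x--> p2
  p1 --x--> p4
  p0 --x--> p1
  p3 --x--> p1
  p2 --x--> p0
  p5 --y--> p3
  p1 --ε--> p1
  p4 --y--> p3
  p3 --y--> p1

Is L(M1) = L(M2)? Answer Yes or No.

No

The string xx is accepted by M1 but rejected by M2.
So L(M1) ≠ L(M2).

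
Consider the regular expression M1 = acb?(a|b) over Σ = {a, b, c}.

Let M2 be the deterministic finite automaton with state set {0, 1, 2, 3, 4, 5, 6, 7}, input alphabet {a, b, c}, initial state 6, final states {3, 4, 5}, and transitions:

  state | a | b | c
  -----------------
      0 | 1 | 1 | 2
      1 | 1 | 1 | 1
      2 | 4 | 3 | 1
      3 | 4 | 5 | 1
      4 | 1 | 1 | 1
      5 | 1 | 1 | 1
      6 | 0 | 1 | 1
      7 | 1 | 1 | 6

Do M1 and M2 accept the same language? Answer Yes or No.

Converting the expression M1 to a DFA (subset construction, then merging equivalent states) gives the minimal DFA with states {r0, r1, r2, r3, r4, r5}, start state r0, accepting states {r4, r5} and transitions r0: a→r1, b→r2, c→r2; r1: a→r2, b→r2, c→r3; r2: a→r2, b→r2, c→r2; r3: a→r4, b→r5, c→r2; r4: a→r2, b→r2, c→r2; r5: a→r4, b→r4, c→r2.
Exploring the product automaton M1 × M2 from the start pair (r0, 6), following both machines on each input symbol, reaches 7 state pairs: (r0, 6), (r1, 0), (r2, 1), (r3, 2), (r4, 4), (r5, 3), (r4, 5).
M1 accepts in {r4, r5} and M2 accepts in {3, 4, 5}. In every reachable pair the two components are either both accepting — (r4, 4), (r5, 3), (r4, 5) — or both non-accepting, so no string is accepted by exactly one of the machines: L(M1) \ L(M2) and L(M2) \ L(M1) are both empty.
Hence every string is accepted by M1 iff it is accepted by M2, and the two languages coincide.

Yes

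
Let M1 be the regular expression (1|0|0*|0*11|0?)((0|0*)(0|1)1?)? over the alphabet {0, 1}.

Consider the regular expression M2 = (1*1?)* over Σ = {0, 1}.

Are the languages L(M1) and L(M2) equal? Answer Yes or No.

The string 0 is accepted by M1 but rejected by M2.
So L(M1) ≠ L(M2).

No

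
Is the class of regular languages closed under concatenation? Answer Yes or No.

If R₁ and R₂ are regular expressions for the two languages then R₁R₂ denotes L₁L₂; on automata, add ε-moves from every accepting state of an NFA for L₁ to the start state of an NFA for L₂ and keep only the second machine's accepting states.
So the regular languages are closed under concatenation.

Yes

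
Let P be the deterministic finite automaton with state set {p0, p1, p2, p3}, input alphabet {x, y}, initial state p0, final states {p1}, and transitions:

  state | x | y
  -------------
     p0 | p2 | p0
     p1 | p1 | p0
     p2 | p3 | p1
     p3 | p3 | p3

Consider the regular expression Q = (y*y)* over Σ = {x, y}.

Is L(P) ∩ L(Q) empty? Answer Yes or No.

Converting the expression Q to a DFA (subset construction, then merging equivalent states) gives the minimal DFA with states {q0, q1}, start state q0, accepting states {q0} and transitions q0: x→q1, y→q0; q1: x→q1, y→q1.
Exploring the product automaton P × Q from the start pair (p0, q0), following both machines on each input symbol, reaches 5 state pairs: (p0, q0), (p2, q1), (p3, q1), (p1, q1), (p0, q1).
P accepts in {p1} and Q accepts in {q0}; no reachable pair has both components accepting, so no string drives both machines to acceptance simultaneously and L(P) ∩ L(Q) = ∅.
So no string is accepted by both, and the intersection is empty.

Yes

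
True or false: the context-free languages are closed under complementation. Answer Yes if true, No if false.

CFLs are closed under union, so if they were also closed under complement they would be closed under intersection by De Morgan (L₁ ∩ L₂ is the complement of the union of the complements). But {aⁿbⁿcᵐ} ∩ {aᵐbⁿcⁿ} = {aⁿbⁿcⁿ} is not context-free although both operands are.

No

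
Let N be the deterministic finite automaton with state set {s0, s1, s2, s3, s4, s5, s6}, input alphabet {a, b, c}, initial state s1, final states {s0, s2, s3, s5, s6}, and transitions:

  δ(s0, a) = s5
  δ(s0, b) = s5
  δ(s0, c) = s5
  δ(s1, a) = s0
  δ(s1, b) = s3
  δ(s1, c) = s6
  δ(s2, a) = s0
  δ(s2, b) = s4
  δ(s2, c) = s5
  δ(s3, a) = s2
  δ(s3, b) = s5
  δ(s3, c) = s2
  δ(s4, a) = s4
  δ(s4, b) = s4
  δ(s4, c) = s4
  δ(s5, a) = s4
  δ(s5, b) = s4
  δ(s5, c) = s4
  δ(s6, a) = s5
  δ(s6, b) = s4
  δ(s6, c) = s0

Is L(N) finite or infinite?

The useful states (reachable from s1 and able to reach an accepting state) are {s0, s1, s2, s3, s5, s6}.
Restricted to these states the transition graph has no cycle, so every accepting path has bounded length and L is finite.

finite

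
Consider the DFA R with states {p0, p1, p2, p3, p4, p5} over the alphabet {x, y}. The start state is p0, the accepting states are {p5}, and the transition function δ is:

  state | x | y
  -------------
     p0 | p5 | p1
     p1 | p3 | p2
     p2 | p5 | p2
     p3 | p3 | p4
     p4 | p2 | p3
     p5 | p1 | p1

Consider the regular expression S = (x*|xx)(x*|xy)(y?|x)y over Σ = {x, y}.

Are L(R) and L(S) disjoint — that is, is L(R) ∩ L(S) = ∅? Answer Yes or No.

Converting the expression S to a DFA (subset construction, then merging equivalent states) gives the minimal DFA with states {s0, s1, s2, s3, s4, s5, s6}, start state s0, accepting states {s2, s3, s5} and transitions s0: x→s1, y→s2; s1: x→s1, y→s3; s2: x→s4, y→s5; s3: x→s6, y→s2; s4: x→s4, y→s4; s5: x→s4, y→s4; s6: x→s4, y→s5.
Exploring the product automaton R × S from the start pair (p0, s0), following both machines on each input symbol, reaches 21 state pairs: (p0, s0), (p5, s1), (p1, s2), (p1, s1), (p1, s3), (p3, s4), (p2, s5), (p3, s1), (p2, s3), (p3, s6), (p2, s2), (p4, s4), (p5, s4), (p2, s4), (p4, s3), (p5, s6), (p4, s5), (p1, s4), (p2, s6), (p3, s2), (p1, s5).
R accepts in {p5} and S accepts in {s2, s3, s5}; no reachable pair has both components accepting, so no string drives both machines to acceptance simultaneously and L(R) ∩ L(S) = ∅.
So no string is accepted by both, and the intersection is empty.

Yes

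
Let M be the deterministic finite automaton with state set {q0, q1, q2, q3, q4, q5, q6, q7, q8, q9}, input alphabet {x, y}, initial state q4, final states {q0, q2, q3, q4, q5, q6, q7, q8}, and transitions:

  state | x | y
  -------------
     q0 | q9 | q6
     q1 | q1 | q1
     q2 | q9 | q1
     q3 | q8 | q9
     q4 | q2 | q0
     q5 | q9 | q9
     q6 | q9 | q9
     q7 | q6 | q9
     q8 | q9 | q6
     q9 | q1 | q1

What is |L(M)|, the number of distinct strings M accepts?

4

The useful subgraph on states {q0, q2, q4, q6} is acyclic, so L(M) is finite; the longest accepting path visits 3 useful states, giving maximum string length 2.
Counting accepting paths from q4 by length: 1 of length 0, 2 of length 1, 1 of length 2. Total 4.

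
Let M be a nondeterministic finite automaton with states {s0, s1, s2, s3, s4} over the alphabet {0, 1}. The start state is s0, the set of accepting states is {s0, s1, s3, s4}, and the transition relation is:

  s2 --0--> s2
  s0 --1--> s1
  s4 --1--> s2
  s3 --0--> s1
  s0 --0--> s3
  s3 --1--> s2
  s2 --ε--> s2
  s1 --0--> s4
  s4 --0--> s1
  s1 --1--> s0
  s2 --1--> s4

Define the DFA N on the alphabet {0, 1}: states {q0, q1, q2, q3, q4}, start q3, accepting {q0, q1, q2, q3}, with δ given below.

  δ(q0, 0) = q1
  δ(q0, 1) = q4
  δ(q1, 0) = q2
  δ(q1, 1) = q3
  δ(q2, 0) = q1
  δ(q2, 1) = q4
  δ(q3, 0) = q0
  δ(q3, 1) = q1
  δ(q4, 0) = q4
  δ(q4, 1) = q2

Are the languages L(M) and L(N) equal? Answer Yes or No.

Exploring the product automaton M × N from the start pair (s0, q3), following both machines on each input symbol, reaches 5 state pairs: (s0, q3), (s3, q0), (s1, q1), (s2, q4), (s4, q2).
M accepts in {s0, s1, s3, s4} and N accepts in {q0, q1, q2, q3}. In every reachable pair the two components are either both accepting — (s0, q3), (s3, q0), (s1, q1), (s4, q2) — or both non-accepting, so no string is accepted by exactly one of the machines: L(M) \ L(N) and L(N) \ L(M) are both empty.
Hence every string is accepted by M iff it is accepted by N, and the two languages coincide.

Yes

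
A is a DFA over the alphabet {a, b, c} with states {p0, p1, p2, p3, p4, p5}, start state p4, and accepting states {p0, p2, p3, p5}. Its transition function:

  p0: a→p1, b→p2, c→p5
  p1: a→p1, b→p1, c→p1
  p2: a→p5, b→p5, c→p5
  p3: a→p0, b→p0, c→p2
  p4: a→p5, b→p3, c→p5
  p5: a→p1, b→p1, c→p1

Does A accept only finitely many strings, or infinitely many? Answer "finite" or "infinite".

finite

The useful states (reachable from p4 and able to reach an accepting state) are {p0, p2, p3, p4, p5}.
Restricted to these states the transition graph has no cycle, so every accepting path has bounded length and L is finite.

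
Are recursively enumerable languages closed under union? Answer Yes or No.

Yes

Simulate recognisers for L₁ and L₂ in parallel, alternating one step of each, and accept as soon as either accepts.
So the recursively enumerable languages are closed under union.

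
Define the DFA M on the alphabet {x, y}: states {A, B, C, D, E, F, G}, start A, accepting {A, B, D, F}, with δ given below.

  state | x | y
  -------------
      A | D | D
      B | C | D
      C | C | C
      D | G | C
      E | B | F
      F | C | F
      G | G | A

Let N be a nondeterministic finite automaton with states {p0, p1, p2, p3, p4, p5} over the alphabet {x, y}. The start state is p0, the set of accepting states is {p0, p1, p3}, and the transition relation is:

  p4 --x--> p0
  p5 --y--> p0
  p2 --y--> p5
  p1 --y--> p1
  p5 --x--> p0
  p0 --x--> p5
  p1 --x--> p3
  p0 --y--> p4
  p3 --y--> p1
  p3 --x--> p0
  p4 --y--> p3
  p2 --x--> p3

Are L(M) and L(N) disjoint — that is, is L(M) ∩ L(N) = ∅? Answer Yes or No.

No

The empty string ε is accepted by both M and N.
Hence L(M) ∩ L(N) ≠ ∅.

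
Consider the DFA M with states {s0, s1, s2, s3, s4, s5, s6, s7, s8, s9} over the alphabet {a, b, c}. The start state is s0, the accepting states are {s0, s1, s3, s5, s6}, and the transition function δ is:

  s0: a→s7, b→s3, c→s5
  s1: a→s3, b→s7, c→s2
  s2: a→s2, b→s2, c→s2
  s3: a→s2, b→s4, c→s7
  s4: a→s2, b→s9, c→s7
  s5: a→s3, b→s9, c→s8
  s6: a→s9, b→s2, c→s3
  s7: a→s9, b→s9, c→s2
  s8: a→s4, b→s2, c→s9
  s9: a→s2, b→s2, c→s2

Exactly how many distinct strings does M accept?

4

The useful subgraph on states {s0, s3, s5} is acyclic, so L(M) is finite; the longest accepting path visits 3 useful states, giving maximum string length 2.
Counting accepting paths from s0 by length: 1 of length 0, 2 of length 1, 1 of length 2. Total 4.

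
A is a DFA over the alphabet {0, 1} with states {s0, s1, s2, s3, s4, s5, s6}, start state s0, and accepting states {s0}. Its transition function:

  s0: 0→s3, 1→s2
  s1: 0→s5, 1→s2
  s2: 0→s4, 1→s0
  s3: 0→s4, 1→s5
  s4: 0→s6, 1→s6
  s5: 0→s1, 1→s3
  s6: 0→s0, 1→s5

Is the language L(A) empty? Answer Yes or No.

No

The empty string ε is accepted: the run s0 ends in the accepting state s0.
Since at least one string is accepted, L(A) is not empty.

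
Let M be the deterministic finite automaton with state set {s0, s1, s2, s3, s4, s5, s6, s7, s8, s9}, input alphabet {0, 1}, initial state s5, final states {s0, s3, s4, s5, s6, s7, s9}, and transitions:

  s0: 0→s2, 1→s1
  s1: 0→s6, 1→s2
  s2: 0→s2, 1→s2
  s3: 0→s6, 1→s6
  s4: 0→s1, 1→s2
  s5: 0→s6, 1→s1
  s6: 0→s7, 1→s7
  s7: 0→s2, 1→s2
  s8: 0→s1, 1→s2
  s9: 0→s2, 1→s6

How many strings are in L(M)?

7

The useful subgraph on states {s1, s5, s6, s7} is acyclic, so L(M) is finite; the longest accepting path visits 4 useful states, giving maximum string length 3.
Counting accepting paths from s5 by length: 1 of length 0, 1 of length 1, 3 of length 2, 2 of length 3. Total 7.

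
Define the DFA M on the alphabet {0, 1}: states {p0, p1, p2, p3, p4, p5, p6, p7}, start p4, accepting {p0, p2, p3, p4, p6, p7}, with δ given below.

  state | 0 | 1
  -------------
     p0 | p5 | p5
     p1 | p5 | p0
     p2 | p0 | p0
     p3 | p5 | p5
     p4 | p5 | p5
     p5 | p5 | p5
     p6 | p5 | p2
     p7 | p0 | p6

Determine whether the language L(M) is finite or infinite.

finite

The useful states (reachable from p4 and able to reach an accepting state) are {p4}.
Restricted to these states the transition graph has no cycle, so every accepting path has bounded length and L is finite.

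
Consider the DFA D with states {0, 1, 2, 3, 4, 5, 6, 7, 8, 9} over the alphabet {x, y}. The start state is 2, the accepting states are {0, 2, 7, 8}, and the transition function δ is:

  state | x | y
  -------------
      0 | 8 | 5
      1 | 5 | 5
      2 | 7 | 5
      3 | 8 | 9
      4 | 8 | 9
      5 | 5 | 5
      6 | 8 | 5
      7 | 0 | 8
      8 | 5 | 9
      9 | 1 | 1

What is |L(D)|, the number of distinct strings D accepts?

5

The useful subgraph on states {0, 2, 7, 8} is acyclic, so L(D) is finite; the longest accepting path visits 4 useful states, giving maximum string length 3.
Counting accepting paths from 2 by length: 1 of length 0, 1 of length 1, 2 of length 2, 1 of length 3. Total 5.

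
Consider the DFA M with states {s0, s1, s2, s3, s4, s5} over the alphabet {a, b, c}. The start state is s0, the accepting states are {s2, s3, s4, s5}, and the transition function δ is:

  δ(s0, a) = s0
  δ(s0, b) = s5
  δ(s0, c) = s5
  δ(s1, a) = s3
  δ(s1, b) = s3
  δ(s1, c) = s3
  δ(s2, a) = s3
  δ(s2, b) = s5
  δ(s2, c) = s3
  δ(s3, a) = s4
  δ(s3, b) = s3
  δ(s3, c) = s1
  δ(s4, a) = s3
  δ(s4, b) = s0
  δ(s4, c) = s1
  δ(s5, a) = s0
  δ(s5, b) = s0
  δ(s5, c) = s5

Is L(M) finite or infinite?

State s0 is reachable from the start and can reach an accepting state, and it lies on the cycle s0 → s0.
Traversing that cycle any number of times yields accepted strings of unbounded length, so the language is infinite.

infinite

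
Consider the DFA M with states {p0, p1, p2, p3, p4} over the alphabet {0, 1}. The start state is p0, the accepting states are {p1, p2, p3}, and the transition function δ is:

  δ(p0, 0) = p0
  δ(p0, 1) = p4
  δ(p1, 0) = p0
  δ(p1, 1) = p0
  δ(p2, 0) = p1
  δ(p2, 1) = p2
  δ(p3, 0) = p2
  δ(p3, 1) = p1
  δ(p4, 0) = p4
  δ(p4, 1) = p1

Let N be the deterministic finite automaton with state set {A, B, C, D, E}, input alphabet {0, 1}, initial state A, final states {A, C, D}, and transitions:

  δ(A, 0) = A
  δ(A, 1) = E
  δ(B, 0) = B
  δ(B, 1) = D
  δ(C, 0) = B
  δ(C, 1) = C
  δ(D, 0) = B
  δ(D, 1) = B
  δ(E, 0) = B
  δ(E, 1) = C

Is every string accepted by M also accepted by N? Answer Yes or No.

The string 11011 is in L(M) but not in L(N).
So L(M) ⊄ L(N).

No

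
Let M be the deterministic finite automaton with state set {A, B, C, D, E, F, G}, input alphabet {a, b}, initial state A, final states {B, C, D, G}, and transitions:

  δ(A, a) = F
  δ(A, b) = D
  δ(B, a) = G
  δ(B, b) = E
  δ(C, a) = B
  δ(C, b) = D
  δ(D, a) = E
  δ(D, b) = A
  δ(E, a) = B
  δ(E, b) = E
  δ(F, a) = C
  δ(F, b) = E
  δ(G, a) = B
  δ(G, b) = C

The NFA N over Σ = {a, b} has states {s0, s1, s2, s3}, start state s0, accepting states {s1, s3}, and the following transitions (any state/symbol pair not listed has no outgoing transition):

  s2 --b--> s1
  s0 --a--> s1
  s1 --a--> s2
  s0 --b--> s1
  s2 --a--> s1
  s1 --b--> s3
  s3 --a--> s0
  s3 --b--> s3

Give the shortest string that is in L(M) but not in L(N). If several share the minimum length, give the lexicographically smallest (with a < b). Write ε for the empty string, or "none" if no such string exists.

The string aa is accepted by M but not by N.
No shorter string lies in the difference, and aa is the lexicographically first length-2 string in L(M) \ L(N).

aa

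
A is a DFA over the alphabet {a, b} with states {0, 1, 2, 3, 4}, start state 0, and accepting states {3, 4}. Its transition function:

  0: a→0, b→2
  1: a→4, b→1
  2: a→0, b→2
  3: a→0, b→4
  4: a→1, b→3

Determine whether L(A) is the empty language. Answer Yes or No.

The states reachable from the start state are {0, 2}.
None of the accepting states {3, 4} is reachable, so no string is accepted and L(A) = ∅.

Yes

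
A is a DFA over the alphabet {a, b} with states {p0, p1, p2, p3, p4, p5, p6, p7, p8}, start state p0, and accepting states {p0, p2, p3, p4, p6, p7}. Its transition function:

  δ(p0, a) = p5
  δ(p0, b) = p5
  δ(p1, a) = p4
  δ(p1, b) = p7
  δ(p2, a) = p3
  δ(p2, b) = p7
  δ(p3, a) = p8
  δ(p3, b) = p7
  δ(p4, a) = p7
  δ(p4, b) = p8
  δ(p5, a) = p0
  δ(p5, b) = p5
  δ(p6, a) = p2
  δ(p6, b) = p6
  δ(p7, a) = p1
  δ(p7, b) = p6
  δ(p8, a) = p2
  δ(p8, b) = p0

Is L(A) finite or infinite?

State p0 is reachable from the start and can reach an accepting state, and it lies on the cycle p0 → p5 → p0.
Traversing that cycle any number of times yields accepted strings of unbounded length, so the language is infinite.

infinite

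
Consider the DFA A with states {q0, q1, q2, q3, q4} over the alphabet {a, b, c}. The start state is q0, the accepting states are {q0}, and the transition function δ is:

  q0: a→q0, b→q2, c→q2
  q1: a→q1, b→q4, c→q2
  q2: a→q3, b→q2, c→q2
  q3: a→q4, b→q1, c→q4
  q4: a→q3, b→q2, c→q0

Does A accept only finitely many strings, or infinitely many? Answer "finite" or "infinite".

infinite

State q0 is reachable from the start and can reach an accepting state, and it lies on the cycle q0 → q0.
Traversing that cycle any number of times yields accepted strings of unbounded length, so the language is infinite.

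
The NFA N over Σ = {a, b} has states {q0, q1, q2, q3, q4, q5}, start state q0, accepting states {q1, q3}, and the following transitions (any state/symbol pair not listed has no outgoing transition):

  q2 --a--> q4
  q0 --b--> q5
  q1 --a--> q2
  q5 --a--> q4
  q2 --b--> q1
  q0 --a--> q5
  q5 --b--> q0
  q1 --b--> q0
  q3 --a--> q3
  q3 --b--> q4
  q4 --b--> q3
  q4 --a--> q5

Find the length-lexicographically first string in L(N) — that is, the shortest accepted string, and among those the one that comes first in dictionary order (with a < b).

aab

A breadth-first search from q0 reaches an accepting state first via the path q0 → q5 → q4 → q3 on input aab.
No string of length < 3 is accepted (BFS exhausts all shorter strings without reaching an accepting state), and aab is the lexicographically least accepting string of length 3.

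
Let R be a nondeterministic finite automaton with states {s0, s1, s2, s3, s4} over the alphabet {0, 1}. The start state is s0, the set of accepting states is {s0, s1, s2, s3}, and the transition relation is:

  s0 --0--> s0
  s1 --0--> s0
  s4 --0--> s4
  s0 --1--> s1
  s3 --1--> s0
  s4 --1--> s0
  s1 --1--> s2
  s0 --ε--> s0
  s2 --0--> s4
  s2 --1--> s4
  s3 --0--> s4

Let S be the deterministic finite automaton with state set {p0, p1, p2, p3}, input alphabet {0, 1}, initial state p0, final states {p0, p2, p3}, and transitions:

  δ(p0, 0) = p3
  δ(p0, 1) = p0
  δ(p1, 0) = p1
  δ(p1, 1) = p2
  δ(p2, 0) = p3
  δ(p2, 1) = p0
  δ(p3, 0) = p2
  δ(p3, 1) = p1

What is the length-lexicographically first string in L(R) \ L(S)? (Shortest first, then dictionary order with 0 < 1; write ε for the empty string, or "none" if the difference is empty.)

01

The string 01 is accepted by R but not by S.
No shorter string lies in the difference, and 01 is the lexicographically first length-2 string in L(R) \ L(S).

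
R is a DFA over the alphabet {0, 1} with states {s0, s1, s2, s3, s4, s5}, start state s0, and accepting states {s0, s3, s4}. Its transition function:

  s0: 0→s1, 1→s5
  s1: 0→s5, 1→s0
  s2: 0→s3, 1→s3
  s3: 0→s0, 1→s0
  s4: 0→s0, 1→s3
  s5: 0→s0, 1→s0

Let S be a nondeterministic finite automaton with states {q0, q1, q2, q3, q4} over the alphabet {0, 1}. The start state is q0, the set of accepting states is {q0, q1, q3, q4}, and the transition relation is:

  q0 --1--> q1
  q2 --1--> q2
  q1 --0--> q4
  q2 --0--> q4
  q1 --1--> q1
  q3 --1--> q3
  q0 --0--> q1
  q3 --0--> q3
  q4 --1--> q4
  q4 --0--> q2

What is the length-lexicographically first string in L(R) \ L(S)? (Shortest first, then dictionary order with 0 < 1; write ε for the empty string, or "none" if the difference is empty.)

The string 000 is accepted by R but not by S.
No shorter string lies in the difference, and 000 is the lexicographically first length-3 string in L(R) \ L(S).

000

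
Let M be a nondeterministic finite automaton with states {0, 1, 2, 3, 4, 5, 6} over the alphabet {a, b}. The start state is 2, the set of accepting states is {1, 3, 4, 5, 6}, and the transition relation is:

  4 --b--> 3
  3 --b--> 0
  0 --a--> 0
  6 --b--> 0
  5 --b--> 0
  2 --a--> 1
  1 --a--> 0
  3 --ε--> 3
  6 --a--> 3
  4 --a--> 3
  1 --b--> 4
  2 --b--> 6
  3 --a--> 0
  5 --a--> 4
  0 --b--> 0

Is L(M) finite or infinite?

finite

The useful states (reachable from 2 and able to reach an accepting state) are {1, 2, 3, 4, 6}.
Restricted to these states the transition graph has no cycle, so every accepting path has bounded length and L is finite.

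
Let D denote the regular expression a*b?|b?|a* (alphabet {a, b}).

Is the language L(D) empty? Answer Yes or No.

No

The empty string ε matches the expression, so it belongs to L(D).
Since L(D) contains at least one string, it is not empty.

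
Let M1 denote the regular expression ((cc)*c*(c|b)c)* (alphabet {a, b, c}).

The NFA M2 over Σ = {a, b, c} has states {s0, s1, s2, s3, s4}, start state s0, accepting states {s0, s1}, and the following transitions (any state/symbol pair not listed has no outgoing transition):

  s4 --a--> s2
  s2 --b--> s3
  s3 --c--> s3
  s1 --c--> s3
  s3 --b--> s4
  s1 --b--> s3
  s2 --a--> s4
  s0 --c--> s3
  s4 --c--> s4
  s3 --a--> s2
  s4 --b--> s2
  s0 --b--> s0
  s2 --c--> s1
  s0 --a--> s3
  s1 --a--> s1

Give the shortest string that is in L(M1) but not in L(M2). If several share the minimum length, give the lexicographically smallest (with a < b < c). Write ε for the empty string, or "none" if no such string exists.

bc

The string bc is accepted by M1 but not by M2.
No shorter string lies in the difference, and bc is the lexicographically first length-2 string in L(M1) \ L(M2).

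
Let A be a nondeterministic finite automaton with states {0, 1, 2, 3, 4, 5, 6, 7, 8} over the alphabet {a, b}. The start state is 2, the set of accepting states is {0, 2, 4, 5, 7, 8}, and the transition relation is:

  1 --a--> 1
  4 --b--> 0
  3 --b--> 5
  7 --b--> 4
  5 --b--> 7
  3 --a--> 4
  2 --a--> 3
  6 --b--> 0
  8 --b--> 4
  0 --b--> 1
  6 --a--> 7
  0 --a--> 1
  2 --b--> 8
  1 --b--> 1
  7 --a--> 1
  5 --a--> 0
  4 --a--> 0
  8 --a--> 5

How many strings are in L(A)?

20

The useful subgraph on states {0, 2, 3, 4, 5, 7, 8} is acyclic, so L(A) is finite; the longest accepting path visits 6 useful states, giving maximum string length 5.
Counting accepting paths from 2 by length: 1 of length 0, 1 of length 1, 4 of length 2, 8 of length 3, 2 of length 4, 4 of length 5. Total 20.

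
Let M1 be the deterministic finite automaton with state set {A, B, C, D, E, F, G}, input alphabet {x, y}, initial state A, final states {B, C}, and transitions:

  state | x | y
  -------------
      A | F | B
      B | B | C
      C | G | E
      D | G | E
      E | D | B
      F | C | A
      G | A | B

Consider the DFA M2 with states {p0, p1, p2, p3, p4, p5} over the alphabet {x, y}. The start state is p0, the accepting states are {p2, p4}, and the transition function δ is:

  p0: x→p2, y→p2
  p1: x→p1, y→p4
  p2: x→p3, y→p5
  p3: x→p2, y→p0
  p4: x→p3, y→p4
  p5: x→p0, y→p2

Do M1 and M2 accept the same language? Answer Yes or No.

The string xx is accepted by M1 but rejected by M2.
So L(M1) ≠ L(M2).

No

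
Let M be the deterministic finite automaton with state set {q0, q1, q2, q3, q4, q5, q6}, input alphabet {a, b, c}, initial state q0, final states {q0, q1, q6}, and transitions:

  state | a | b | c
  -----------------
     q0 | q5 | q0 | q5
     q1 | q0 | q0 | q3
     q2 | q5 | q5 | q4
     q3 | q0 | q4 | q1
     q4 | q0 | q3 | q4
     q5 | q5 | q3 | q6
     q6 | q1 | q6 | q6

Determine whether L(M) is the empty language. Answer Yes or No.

No

The empty string ε is accepted: the run q0 ends in the accepting state q0.
Since at least one string is accepted, L(M) is not empty.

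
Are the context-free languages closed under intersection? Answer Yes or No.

{aⁿbⁿcᵐ : m,n≥0} and {aᵐbⁿcⁿ : m,n≥0} are both context-free, but their intersection {aⁿbⁿcⁿ : n≥0} is not (pumping lemma).

No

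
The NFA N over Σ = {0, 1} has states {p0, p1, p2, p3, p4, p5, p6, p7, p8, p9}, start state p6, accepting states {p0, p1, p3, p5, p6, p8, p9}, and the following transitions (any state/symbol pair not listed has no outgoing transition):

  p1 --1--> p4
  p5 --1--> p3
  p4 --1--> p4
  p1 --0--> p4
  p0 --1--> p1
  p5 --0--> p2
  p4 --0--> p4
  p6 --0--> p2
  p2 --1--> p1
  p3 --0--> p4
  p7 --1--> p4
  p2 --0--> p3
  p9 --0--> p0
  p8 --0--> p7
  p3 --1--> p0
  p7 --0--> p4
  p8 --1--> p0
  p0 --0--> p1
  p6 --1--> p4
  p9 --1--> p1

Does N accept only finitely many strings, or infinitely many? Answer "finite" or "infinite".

finite

The useful states (reachable from p6 and able to reach an accepting state) are {p0, p1, p2, p3, p6}.
Restricted to these states the transition graph has no cycle, so every accepting path has bounded length and L is finite.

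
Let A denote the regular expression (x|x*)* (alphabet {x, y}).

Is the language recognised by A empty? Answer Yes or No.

The empty string ε matches the expression, so it belongs to L(A).
Since L(A) contains at least one string, it is not empty.

No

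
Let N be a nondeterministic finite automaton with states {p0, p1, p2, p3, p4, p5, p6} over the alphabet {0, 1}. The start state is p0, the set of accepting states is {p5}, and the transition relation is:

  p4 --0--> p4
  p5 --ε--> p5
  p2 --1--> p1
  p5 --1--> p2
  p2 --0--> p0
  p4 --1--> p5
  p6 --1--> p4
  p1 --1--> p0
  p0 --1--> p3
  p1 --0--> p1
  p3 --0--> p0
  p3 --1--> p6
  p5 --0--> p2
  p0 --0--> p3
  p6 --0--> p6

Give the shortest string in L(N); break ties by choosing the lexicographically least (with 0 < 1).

0111

A breadth-first search from p0 reaches an accepting state first via the path p0 → p3 → p6 → p4 → p5 on input 0111.
No string of length < 4 is accepted (BFS exhausts all shorter strings without reaching an accepting state), and 0111 is the lexicographically least accepting string of length 4.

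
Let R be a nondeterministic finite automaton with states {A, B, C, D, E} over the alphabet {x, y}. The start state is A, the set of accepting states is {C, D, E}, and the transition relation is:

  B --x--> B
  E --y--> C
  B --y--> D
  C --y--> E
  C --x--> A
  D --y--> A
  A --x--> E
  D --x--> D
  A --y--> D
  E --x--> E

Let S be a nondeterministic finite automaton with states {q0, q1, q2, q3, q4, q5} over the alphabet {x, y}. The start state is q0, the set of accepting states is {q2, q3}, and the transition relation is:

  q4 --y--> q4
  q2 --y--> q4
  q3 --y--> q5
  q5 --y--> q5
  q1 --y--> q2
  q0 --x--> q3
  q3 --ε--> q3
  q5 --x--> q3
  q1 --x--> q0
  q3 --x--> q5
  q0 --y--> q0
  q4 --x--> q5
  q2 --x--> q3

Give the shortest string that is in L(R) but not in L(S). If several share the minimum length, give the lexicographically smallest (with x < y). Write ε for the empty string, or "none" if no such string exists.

y

The string y is accepted by R but not by S.
No shorter string lies in the difference, and y is the lexicographically first length-1 string in L(R) \ L(S).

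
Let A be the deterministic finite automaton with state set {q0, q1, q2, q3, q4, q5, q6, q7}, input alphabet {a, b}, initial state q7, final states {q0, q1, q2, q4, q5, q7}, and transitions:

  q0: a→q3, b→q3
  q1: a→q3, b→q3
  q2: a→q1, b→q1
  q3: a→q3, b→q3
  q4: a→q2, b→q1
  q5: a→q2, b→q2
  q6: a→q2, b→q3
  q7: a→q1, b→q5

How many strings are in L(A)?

9

The useful subgraph on states {q1, q2, q5, q7} is acyclic, so L(A) is finite; the longest accepting path visits 4 useful states, giving maximum string length 3.
Counting accepting paths from q7 by length: 1 of length 0, 2 of length 1, 2 of length 2, 4 of length 3. Total 9.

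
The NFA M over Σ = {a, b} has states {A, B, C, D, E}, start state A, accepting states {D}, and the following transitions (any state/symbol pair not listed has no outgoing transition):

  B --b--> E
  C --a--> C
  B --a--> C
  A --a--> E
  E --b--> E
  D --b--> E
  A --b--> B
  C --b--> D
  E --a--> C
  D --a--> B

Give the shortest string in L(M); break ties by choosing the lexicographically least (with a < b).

aab

A breadth-first search from A reaches an accepting state first via the path A → E → C → D on input aab.
No string of length < 3 is accepted (BFS exhausts all shorter strings without reaching an accepting state), and aab is the lexicographically least accepting string of length 3.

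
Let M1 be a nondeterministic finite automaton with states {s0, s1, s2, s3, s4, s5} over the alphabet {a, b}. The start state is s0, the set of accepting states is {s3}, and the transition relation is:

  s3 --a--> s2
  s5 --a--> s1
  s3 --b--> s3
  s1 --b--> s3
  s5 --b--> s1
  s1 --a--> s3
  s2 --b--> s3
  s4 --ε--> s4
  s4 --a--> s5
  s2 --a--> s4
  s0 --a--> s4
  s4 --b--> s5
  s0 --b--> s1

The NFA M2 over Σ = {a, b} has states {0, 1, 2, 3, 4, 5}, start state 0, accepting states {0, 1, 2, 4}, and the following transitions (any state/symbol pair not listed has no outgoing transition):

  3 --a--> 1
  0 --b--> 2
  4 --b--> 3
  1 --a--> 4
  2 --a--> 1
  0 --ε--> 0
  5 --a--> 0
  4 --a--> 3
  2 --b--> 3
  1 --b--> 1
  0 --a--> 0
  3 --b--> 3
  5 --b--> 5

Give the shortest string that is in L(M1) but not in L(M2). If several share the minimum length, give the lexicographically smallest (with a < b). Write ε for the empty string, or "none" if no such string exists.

bb

The string bb is accepted by M1 but not by M2.
No shorter string lies in the difference, and bb is the lexicographically first length-2 string in L(M1) \ L(M2).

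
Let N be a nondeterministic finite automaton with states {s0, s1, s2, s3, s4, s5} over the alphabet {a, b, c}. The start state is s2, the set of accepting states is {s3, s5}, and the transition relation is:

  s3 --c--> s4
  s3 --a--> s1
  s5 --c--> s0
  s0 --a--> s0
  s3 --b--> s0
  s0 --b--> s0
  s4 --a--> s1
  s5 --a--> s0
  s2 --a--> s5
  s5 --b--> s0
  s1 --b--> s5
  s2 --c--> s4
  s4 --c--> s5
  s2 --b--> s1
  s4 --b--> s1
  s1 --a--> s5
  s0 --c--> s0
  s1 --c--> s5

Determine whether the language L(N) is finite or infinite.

finite

The useful states (reachable from s2 and able to reach an accepting state) are {s1, s2, s4, s5}.
Restricted to these states the transition graph has no cycle, so every accepting path has bounded length and L is finite.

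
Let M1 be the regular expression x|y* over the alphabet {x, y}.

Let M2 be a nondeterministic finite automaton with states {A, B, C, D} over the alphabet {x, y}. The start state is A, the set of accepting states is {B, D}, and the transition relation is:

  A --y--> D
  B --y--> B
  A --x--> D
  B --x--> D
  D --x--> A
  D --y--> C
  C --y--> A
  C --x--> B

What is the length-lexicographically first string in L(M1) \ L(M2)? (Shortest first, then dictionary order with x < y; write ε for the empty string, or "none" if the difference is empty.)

The empty string ε is accepted by M1 but not by M2.
Since ε is the unique shortest string, it is the required witness.

ε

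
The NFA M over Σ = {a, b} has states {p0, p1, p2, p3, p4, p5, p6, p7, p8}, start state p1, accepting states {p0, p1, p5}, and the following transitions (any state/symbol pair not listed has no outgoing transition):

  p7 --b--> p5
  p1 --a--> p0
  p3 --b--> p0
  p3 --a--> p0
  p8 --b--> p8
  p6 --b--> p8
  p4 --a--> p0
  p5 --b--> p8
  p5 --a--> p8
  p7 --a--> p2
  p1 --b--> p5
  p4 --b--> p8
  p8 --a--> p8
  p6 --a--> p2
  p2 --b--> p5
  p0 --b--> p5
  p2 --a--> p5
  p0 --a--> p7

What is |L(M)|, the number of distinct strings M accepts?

7

The useful subgraph on states {p0, p1, p2, p5, p7} is acyclic, so L(M) is finite; the longest accepting path visits 5 useful states, giving maximum string length 4.
Counting accepting paths from p1 by length: 1 of length 0, 2 of length 1, 1 of length 2, 1 of length 3, 2 of length 4. Total 7.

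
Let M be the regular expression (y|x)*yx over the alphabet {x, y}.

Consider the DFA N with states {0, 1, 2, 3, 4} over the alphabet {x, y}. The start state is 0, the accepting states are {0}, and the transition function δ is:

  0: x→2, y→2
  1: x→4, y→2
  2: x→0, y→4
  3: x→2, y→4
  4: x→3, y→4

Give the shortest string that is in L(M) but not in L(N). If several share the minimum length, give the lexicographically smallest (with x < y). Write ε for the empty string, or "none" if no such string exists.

The string xyx is accepted by M but not by N.
No shorter string lies in the difference, and xyx is the lexicographically first length-3 string in L(M) \ L(N).

xyx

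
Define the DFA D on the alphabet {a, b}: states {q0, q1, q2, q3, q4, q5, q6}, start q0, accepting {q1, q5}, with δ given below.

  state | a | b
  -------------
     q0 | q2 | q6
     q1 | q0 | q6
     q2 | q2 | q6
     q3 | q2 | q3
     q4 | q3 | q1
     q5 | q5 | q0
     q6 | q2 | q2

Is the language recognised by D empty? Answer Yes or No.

Yes

The states reachable from the start state are {q0, q2, q6}.
None of the accepting states {q1, q5} is reachable, so no string is accepted and L(D) = ∅.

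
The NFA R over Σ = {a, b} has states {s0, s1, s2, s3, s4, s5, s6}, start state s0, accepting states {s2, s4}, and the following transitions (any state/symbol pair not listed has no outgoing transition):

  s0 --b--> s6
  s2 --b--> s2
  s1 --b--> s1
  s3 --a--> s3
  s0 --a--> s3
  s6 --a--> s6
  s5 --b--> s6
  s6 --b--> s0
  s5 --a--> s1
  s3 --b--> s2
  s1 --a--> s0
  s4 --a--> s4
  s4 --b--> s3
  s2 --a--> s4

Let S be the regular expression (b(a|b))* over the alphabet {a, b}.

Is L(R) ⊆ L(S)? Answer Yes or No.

The string ab is in L(R) but not in L(S).
So L(R) ⊄ L(S).

No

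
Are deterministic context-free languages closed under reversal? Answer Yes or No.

No

L = {c bⁿaⁿ : n≥0} ∪ {d b²ⁿaⁿ : n≥0} is a DCFL: the first symbol tells a deterministic PDA whether to pop one or two b's per a. Its reversal Lᴿ = {aⁿbⁿ c : n≥0} ∪ {aⁿb²ⁿ d : n≥0} is not. DCFLs are closed under right quotient by regular languages, and Lᴿ/{c, d} = {aⁿbⁿ : n≥0} ∪ {aⁿb²ⁿ : n≥0} — the standard context-free language accepted by no deterministic PDA (intuitively the machine would have to commit to a b-to-a ratio before the distinguishing marker arrives; formally, a DPDA for it would have a single run on aⁿb²ⁿ, accepting after the prefix aⁿbⁿ and accepting again after n more b's; an ordinary PDA that simulates it on a's and b's and, at any moment when it is accepting, may switch to reading only a fresh letter e while feeding each e to the simulation as a b, would accept aⁱbʲeᵏ (k≥1) exactly when both aⁱbʲ and aⁱbʲ⁺ᵏ are in the language, i.e. its language intersected with the regular set a*b*e⁺ would be exactly {aⁿbⁿeⁿ : n≥1} — impossible, since context-free languages are closed under intersection with regular sets and {aⁿbⁿeⁿ} is not context-free). So Lᴿ cannot be a DCFL.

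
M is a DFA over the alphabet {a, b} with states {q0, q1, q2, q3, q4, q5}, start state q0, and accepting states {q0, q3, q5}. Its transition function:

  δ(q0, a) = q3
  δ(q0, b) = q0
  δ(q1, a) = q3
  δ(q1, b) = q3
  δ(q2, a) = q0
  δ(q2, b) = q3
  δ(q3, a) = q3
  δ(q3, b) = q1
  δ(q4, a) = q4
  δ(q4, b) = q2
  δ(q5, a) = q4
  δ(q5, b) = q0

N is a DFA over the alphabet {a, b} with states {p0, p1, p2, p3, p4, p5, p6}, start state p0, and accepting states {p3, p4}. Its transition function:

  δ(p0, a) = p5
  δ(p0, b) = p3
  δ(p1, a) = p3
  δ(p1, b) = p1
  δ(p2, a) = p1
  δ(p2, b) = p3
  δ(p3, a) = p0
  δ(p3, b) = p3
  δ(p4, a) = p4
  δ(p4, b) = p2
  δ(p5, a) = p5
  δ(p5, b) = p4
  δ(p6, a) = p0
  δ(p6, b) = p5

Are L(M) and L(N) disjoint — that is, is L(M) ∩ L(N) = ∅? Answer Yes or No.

No

The string b is accepted by both M and N.
Hence L(M) ∩ L(N) ≠ ∅.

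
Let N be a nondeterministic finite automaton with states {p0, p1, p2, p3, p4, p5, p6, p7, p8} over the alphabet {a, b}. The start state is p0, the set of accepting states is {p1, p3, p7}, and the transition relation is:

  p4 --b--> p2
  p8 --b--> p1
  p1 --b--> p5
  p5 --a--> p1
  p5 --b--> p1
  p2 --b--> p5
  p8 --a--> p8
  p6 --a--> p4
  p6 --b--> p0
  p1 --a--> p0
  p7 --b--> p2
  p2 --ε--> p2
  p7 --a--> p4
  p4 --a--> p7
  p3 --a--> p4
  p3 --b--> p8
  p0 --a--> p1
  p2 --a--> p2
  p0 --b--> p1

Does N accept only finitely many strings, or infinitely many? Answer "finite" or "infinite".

State p0 is reachable from the start and can reach an accepting state, and it lies on the cycle p0 → p1 → p0.
Traversing that cycle any number of times yields accepted strings of unbounded length, so the language is infinite.

infinite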